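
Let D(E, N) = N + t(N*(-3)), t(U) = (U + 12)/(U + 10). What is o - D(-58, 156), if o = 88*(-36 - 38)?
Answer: -1527200/229 ≈ -6669.0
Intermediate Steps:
o = -6512 (o = 88*(-74) = -6512)
t(U) = (12 + U)/(10 + U)
D(E, N) = N + (12 - 3*N)/(10 - 3*N) (D(E, N) = N + (12 + N*(-3))/(10 + N*(-3)) = N + (12 - 3*N)/(10 - 3*N))
o - D(-58, 156) = -6512 - (-12 - 7*156 + 3*156**2)/(-10 + 3*156) = -6512 - (-12 - 1092 + 3*24336)/(-10 + 468) = -6512 - (-12 - 1092 + 73008)/458 = -6512 - 71904/458 = -6512 - 1*35952/229 = -6512 - 35952/229 = -1527200/229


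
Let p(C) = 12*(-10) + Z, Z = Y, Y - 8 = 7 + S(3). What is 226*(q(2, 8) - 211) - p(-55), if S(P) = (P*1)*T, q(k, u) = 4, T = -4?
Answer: -46665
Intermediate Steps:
S(P) = -4*P (S(P) = (P*1)*(-4) = P*(-4) = -4*P)
Y = 3 (Y = 8 + (7 - 4*3) = 8 + (7 - 12) = 8 - 5 = 3)
Z = 3
p(C) = -117 (p(C) = 12*(-10) + 3 = -120 + 3 = -117)
226*(q(2, 8) - 211) - p(-55) = 226*(4 - 211) - 1*(-117) = 226*(-207) + 117 = -46782 + 117 = -46665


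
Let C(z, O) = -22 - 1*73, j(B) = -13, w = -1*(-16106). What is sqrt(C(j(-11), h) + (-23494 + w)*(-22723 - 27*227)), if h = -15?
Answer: sqrt(213158481) ≈ 14600.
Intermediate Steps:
w = 16106
C(z, O) = -95 (C(z, O) = -22 - 73 = -95)
sqrt(C(j(-11), h) + (-23494 + w)*(-22723 - 27*227)) = sqrt(-95 + (-23494 + 16106)*(-22723 - 27*227)) = sqrt(-95 - 7388*(-22723 - 6129)) = sqrt(-95 - 7388*(-28852)) = sqrt(-95 + 213158576) = sqrt(213158481)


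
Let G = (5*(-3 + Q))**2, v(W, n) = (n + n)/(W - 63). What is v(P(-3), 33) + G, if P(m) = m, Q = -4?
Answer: 1224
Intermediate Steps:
v(W, n) = 2*n/(-63 + W) (v(W, n) = (2*n)/(-63 + W) = 2*n/(-63 + W))
G = 1225 (G = (5*(-3 - 4))**2 = (5*(-7))**2 = (-35)**2 = 1225)
v(P(-3), 33) + G = 2*33/(-63 - 3) + 1225 = 2*33/(-66) + 1225 = 2*33*(-1/66) + 1225 = -1 + 1225 = 1224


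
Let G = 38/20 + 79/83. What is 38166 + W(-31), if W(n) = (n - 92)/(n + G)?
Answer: 891774348/23363 ≈ 38170.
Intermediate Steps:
G = 2367/830 (G = 38*(1/20) + 79*(1/83) = 19/10 + 79/83 = 2367/830 ≈ 2.8518)
W(n) = (-92 + n)/(2367/830 + n) (W(n) = (n - 92)/(n + 2367/830) = (-92 + n)/(2367/830 + n))
38166 + W(-31) = 38166 + 830*(-92 - 31)/(2367 + 830*(-31)) = 38166 + 830*(-123)/(2367 - 25730) = 38166 + 830*(-123)/(-23363) = 38166 + 830*(-1/23363)*(-123) = 38166 + 102090/23363 = 891774348/23363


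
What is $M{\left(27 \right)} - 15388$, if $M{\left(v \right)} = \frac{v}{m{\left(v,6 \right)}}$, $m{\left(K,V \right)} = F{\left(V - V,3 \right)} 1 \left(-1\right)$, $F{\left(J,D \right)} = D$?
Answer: $-15397$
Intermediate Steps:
$m{\left(K,V \right)} = -3$ ($m{\left(K,V \right)} = 3 \cdot 1 \left(-1\right) = 3 \left(-1\right) = -3$)
$M{\left(v \right)} = - \frac{v}{3}$ ($M{\left(v \right)} = \frac{v}{-3} = v \left(- \frac{1}{3}\right) = - \frac{v}{3}$)
$M{\left(27 \right)} - 15388 = \left(- \frac{1}{3}\right) 27 - 15388 = -9 - 15388 = -15397$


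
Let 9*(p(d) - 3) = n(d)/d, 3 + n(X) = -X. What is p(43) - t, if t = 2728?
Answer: -1054621/387 ≈ -2725.1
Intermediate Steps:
n(X) = -3 - X
p(d) = 3 + (-3 - d)/(9*d) (p(d) = 3 + ((-3 - d)/d)/9 = 3 + (-3 - d)/(9*d))
p(43) - t = (⅑)*(-3 + 26*43)/43 - 1*2728 = (⅑)*(1/43)*(-3 + 1118) - 2728 = (⅑)*(1/43)*1115 - 2728 = 1115/387 - 2728 = -1054621/387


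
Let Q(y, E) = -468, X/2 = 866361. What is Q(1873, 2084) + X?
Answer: 1732254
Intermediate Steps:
X = 1732722 (X = 2*866361 = 1732722)
Q(1873, 2084) + X = -468 + 1732722 = 1732254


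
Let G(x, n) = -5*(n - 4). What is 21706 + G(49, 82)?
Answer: 21316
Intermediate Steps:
G(x, n) = 20 - 5*n (G(x, n) = -5*(-4 + n) = 20 - 5*n)
21706 + G(49, 82) = 21706 + (20 - 5*82) = 21706 + (20 - 410) = 21706 - 390 = 21316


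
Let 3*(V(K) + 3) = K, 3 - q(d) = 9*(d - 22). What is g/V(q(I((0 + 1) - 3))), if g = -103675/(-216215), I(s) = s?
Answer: 4147/605402 ≈ 0.0068500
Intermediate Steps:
q(d) = 201 - 9*d (q(d) = 3 - 9*(d - 22) = 3 - 9*(-22 + d) = 3 - (-198 + 9*d) = 3 + (198 - 9*d) = 201 - 9*d)
V(K) = -3 + K/3
g = 20735/43243 (g = -103675*(-1/216215) = 20735/43243 ≈ 0.47950)
g/V(q(I((0 + 1) - 3))) = 20735/(43243*(-3 + (201 - 9*((0 + 1) - 3))/3)) = 20735/(43243*(-3 + (201 - 9*(1 - 3))/3)) = 20735/(43243*(-3 + (201 - 9*(-2))/3)) = 20735/(43243*(-3 + (201 + 18)/3)) = 20735/(43243*(-3 + (1/3)*219)) = 20735/(43243*(-3 + 73)) = (20735/43243)/70 = (20735/43243)*(1/70) = 4147/605402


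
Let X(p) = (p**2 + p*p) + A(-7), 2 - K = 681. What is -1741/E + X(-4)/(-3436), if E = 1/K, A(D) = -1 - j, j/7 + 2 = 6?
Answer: 4061829601/3436 ≈ 1.1821e+6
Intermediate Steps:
j = 28 (j = -14 + 7*6 = -14 + 42 = 28)
A(D) = -29 (A(D) = -1 - 1*28 = -1 - 28 = -29)
K = -679 (K = 2 - 1*681 = 2 - 681 = -679)
E = -1/679 (E = 1/(-679) = -1/679 ≈ -0.0014728)
X(p) = -29 + 2*p**2 (X(p) = (p**2 + p*p) - 29 = (p**2 + p**2) - 29 = 2*p**2 - 29 = -29 + 2*p**2)
-1741/E + X(-4)/(-3436) = -1741/(-1/679) + (-29 + 2*(-4)**2)/(-3436) = -1741*(-679) + (-29 + 2*16)*(-1/3436) = 1182139 + (-29 + 32)*(-1/3436) = 1182139 + 3*(-1/3436) = 1182139 - 3/3436 = 4061829601/3436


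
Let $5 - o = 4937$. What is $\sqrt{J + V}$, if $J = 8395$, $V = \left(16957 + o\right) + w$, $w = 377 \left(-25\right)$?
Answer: $\sqrt{10995} \approx 104.86$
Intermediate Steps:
$o = -4932$ ($o = 5 - 4937 = -4932$)
$w = -9425$
$V = 2600$ ($V = \left(16957 - 4932\right) - 9425 = 12025 - 9425 = 2600$)
$\sqrt{J + V} = \sqrt{8395 + 2600} = \sqrt{10995}$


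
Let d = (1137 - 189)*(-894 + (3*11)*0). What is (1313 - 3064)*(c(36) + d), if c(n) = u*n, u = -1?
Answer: 1484056548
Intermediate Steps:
c(n) = -n
d = -847512 (d = 948*(-894 + 33*0) = 948*(-894 + 0) = 948*(-894) = -847512)
(1313 - 3064)*(c(36) + d) = (1313 - 3064)*(-1*36 - 847512) = -1751*(-36 - 847512) = -1751*(-847548) = 1484056548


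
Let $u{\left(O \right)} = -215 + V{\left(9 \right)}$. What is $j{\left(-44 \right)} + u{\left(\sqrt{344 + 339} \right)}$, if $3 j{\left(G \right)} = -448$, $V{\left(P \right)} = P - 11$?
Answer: $- \frac{1099}{3} \approx -366.33$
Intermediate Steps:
$V{\left(P \right)} = -11 + P$
$j{\left(G \right)} = - \frac{448}{3}$ ($j{\left(G \right)} = \frac{1}{3} \left(-448\right) = - \frac{448}{3}$)
$u{\left(O \right)} = -217$ ($u{\left(O \right)} = -215 + \left(-11 + 9\right) = -215 - 2 = -217$)
$j{\left(-44 \right)} + u{\left(\sqrt{344 + 339} \right)} = - \frac{448}{3} - 217 = - \frac{1099}{3}$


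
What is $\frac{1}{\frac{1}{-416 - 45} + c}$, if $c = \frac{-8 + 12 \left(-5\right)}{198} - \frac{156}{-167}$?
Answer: $\frac{7621713}{4485593} \approx 1.6992$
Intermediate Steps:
$c = \frac{9766}{16533}$ ($c = \left(-8 - 60\right) \frac{1}{198} - - \frac{156}{167} = \left(-68\right) \frac{1}{198} + \frac{156}{167} = - \frac{34}{99} + \frac{156}{167} = \frac{9766}{16533} \approx 0.5907$)
$\frac{1}{\frac{1}{-416 - 45} + c} = \frac{1}{\frac{1}{-416 - 45} + \frac{9766}{16533}} = \frac{1}{\frac{1}{-461} + \frac{9766}{16533}} = \frac{1}{- \frac{1}{461} + \frac{9766}{16533}} = \frac{1}{\frac{4485593}{7621713}} = \frac{7621713}{4485593}$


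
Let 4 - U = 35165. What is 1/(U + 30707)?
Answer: -1/4454 ≈ -0.00022452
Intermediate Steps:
U = -35161 (U = 4 - 1*35165 = 4 - 35165 = -35161)
1/(U + 30707) = 1/(-35161 + 30707) = 1/(-4454) = -1/4454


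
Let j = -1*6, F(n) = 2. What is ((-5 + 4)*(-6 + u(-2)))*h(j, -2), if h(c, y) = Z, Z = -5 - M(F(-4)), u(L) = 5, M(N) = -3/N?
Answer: -7/2 ≈ -3.5000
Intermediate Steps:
j = -6
Z = -7/2 (Z = -5 - (-3)/2 = -5 - 1*(-3/2) = -5 + 3/2 = -7/2 ≈ -3.5000)
h(c, y) = -7/2
((-5 + 4)*(-6 + u(-2)))*h(j, -2) = ((-5 + 4)*(-6 + 5))*(-7/2) = -1*(-1)*(-7/2) = 1*(-7/2) = -7/2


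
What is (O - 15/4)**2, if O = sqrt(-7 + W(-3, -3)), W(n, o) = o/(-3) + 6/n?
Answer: 97/16 - 15*I*sqrt(2) ≈ 6.0625 - 21.213*I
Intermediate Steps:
W(n, o) = 6/n - o/3 (W(n, o) = o*(-1/3) + 6/n = -o/3 + 6/n = 6/n - o/3)
O = 2*I*sqrt(2) (O = sqrt(-7 + (6/(-3) - 1/3*(-3))) = sqrt(-7 + (6*(-1/3) + 1)) = sqrt(-7 + (-2 + 1)) = sqrt(-7 - 1) = sqrt(-8) = 2*I*sqrt(2) ≈ 2.8284*I)
(O - 15/4)**2 = (2*I*sqrt(2) - 15/4)**2 = (-15/4 + 2*I*sqrt(2))**2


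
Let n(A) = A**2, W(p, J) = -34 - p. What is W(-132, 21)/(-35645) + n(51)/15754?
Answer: 91168753/561551330 ≈ 0.16235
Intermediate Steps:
W(-132, 21)/(-35645) + n(51)/15754 = (-34 - 1*(-132))/(-35645) + 51**2/15754 = (-34 + 132)*(-1/35645) + 2601*(1/15754) = 98*(-1/35645) + 2601/15754 = -98/35645 + 2601/15754 = 91168753/561551330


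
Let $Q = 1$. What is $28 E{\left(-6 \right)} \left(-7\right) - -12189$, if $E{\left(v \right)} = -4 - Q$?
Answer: $13169$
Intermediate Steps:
$E{\left(v \right)} = -5$ ($E{\left(v \right)} = -4 - 1 = -5$)
$28 E{\left(-6 \right)} \left(-7\right) - -12189 = 28 \left(-5\right) \left(-7\right) - -12189 = \left(-140\right) \left(-7\right) + 12189 = 980 + 12189 = 13169$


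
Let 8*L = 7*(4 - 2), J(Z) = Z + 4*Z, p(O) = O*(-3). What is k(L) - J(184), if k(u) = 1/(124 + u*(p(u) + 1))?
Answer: -1715784/1865 ≈ -919.99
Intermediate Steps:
p(O) = -3*O
J(Z) = 5*Z
L = 7/4 (L = (7*(4 - 2))/8 = (7*2)/8 = (⅛)*14 = 7/4 ≈ 1.7500)
k(u) = 1/(124 + u*(1 - 3*u)) (k(u) = 1/(124 + u*(-3*u + 1)) = 1/(124 + u*(1 - 3*u)))
k(L) - J(184) = 1/(124 + 7/4 - 3*(7/4)²) - 5*184 = 1/(124 + 7/4 - 3*49/16) - 1*920 = 1/(124 + 7/4 - 147/16) - 920 = 1/(1865/16) - 920 = 16/1865 - 920 = -1715784/1865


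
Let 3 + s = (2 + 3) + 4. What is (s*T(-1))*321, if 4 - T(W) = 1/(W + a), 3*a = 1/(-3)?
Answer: 47187/5 ≈ 9437.4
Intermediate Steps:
a = -⅑ (a = (⅓)/(-3) = (⅓)*(-⅓) = -⅑ ≈ -0.11111)
s = 6 (s = -3 + ((2 + 3) + 4) = -3 + (5 + 4) = -3 + 9 = 6)
T(W) = 4 - 1/(-⅑ + W) (T(W) = 4 - 1/(W - ⅑) = 4 - 1/(-⅑ + W))
(s*T(-1))*321 = (6*((-13 + 36*(-1))/(-1 + 9*(-1))))*321 = (6*((-13 - 36)/(-1 - 9)))*321 = (6*(-49/(-10)))*321 = (6*(-⅒*(-49)))*321 = (6*(49/10))*321 = (147/5)*321 = 47187/5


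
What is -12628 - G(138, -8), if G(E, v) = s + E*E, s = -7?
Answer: -31665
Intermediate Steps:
G(E, v) = -7 + E**2 (G(E, v) = -7 + E*E = -7 + E**2)
-12628 - G(138, -8) = -12628 - (-7 + 138**2) = -12628 - (-7 + 19044) = -12628 - 1*19037 = -12628 - 19037 = -31665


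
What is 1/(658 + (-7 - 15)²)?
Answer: 1/1142 ≈ 0.00087566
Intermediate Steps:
1/(658 + (-7 - 15)²) = 1/(658 + (-22)²) = 1/(658 + 484) = 1/1142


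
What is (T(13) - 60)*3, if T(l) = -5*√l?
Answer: -180 - 15*√13 ≈ -234.08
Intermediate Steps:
(T(13) - 60)*3 = (-5*√13 - 60)*3 = (-60 - 5*√13)*3 = -180 - 15*√13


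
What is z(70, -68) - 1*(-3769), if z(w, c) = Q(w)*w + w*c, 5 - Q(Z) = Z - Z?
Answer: -641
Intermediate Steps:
Q(Z) = 5 (Q(Z) = 5 - (Z - Z) = 5 - 1*0 = 5 + 0 = 5)
z(w, c) = 5*w + c*w (z(w, c) = 5*w + w*c = 5*w + c*w)
z(70, -68) - 1*(-3769) = 70*(5 - 68) - 1*(-3769) = 70*(-63) + 3769 = -4410 + 3769 = -641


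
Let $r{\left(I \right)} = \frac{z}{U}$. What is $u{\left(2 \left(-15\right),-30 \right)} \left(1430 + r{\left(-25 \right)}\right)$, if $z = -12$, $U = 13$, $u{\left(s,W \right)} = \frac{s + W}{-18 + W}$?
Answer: $\frac{46445}{26} \approx 1786.3$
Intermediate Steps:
$u{\left(s,W \right)} = \frac{W + s}{-18 + W}$
$r{\left(I \right)} = - \frac{12}{13}$
$u{\left(2 \left(-15\right),-30 \right)} \left(1430 + r{\left(-25 \right)}\right) = \frac{-30 + 2 \left(-15\right)}{-18 - 30} \left(1430 - \frac{12}{13}\right) = \frac{-30 - 30}{-48} \cdot \frac{18578}{13} = \left(- \frac{1}{48}\right) \left(-60\right) \frac{18578}{13} = \frac{5}{4} \cdot \frac{18578}{13} = \frac{46445}{26}$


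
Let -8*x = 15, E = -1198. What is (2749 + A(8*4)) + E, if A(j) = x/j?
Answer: 397041/256 ≈ 1550.9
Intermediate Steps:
x = -15/8 (x = -⅛*15 = -15/8 ≈ -1.8750)
A(j) = -15/(8*j)
(2749 + A(8*4)) + E = (2749 - 15/(8*(8*4))) - 1198 = (2749 - 15/8/32) - 1198 = (2749 - 15/8*1/32) - 1198 = (2749 - 15/256) - 1198 = 703729/256 - 1198 = 397041/256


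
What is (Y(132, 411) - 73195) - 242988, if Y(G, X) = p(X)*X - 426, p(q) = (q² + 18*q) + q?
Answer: 72319421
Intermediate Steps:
p(q) = q² + 19*q
Y(G, X) = -426 + X²*(19 + X) (Y(G, X) = (X*(19 + X))*X - 426 = X²*(19 + X) - 426 = -426 + X²*(19 + X))
(Y(132, 411) - 73195) - 242988 = ((-426 + 411²*(19 + 411)) - 73195) - 242988 = ((-426 + 168921*430) - 73195) - 242988 = ((-426 + 72636030) - 73195) - 242988 = (72635604 - 73195) - 242988 = 72562409 - 242988 = 72319421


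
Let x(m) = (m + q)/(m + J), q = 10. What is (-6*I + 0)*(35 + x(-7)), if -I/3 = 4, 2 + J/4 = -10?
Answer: 138384/55 ≈ 2516.1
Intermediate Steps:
J = -48 (J = -8 + 4*(-10) = -8 - 40 = -48)
I = -12 (I = -3*4 = -12)
x(m) = (10 + m)/(-48 + m) (x(m) = (m + 10)/(m - 48) = (10 + m)/(-48 + m))
(-6*I + 0)*(35 + x(-7)) = (-6*(-12) + 0)*(35 + (10 - 7)/(-48 - 7)) = (72 + 0)*(35 + 3/(-55)) = 72*(35 - 1/55*3) = 72*(35 - 3/55) = 72*(1922/55) = 138384/55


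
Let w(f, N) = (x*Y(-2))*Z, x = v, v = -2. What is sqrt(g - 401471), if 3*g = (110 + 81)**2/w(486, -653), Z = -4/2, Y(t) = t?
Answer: I*sqrt(58030710)/12 ≈ 634.82*I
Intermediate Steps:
x = -2
Z = -2 (Z = -4*1/2 = -2)
w(f, N) = -8 (w(f, N) = -2*(-2)*(-2) = 4*(-2) = -8)
g = -36481/24 (g = ((110 + 81)**2/(-8))/3 = (191**2*(-1/8))/3 = (36481*(-1/8))/3 = (1/3)*(-36481/8) = -36481/24 ≈ -1520.0)
sqrt(g - 401471) = sqrt(-36481/24 - 401471) = sqrt(-9671785/24) = I*sqrt(58030710)/12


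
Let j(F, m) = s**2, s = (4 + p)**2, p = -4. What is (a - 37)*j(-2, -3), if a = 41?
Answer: 0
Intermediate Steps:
s = 0 (s = (4 - 4)**2 = 0**2 = 0)
j(F, m) = 0 (j(F, m) = 0**2 = 0)
(a - 37)*j(-2, -3) = (41 - 37)*0 = 4*0 = 0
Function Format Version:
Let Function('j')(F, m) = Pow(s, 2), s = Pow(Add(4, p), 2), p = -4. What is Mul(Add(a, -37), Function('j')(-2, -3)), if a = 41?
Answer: 0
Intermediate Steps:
s = 0 (s = Pow(Add(4, -4), 2) = Pow(0, 2) = 0)
Function('j')(F, m) = 0 (Function('j')(F, m) = Pow(0, 2) = 0)
Mul(Add(a, -37), Function('j')(-2, -3)) = Mul(Add(41, -37), 0) = Mul(4, 0) = 0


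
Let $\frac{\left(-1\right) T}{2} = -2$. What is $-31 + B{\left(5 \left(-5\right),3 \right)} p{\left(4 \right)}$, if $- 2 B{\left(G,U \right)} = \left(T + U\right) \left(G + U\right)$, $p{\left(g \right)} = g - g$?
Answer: $-31$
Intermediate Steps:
$T = 4$ ($T = \left(-2\right) \left(-2\right) = 4$)
$p{\left(g \right)} = 0$
$B{\left(G,U \right)} = - \frac{\left(4 + U\right) \left(G + U\right)}{2}$
$-31 + B{\left(5 \left(-5\right),3 \right)} p{\left(4 \right)} = -31 + \left(- 2 \cdot 5 \left(-5\right) - 6 - \frac{3^{2}}{2} - \frac{1}{2} \cdot 5 \left(-5\right) 3\right) 0 = -31 + \left(\left(-2\right) \left(-25\right) - 6 - \frac{9}{2} - \left(- \frac{25}{2}\right) 3\right) 0 = -31 + \left(50 - 6 - \frac{9}{2} + \frac{75}{2}\right) 0 = -31 + 77 \cdot 0 = -31 + 0 = -31$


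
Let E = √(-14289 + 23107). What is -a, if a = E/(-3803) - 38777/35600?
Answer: 38777/35600 + √8818/3803 ≈ 1.1139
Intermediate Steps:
E = √8818 ≈ 93.904
a = -38777/35600 - √8818/3803 (a = √8818/(-3803) - 38777/35600 = √8818*(-1/3803) - 38777*1/35600 = -√8818/3803 - 38777/35600 = -38777/35600 - √8818/3803 ≈ -1.1139)
-a = -(-38777/35600 - √8818/3803) = 38777/35600 + √8818/3803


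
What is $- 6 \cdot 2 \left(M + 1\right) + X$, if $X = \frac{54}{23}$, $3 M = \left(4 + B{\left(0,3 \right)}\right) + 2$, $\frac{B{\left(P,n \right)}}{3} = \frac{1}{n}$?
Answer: $- \frac{866}{23} \approx -37.652$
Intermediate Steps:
$B{\left(P,n \right)} = \frac{3}{n}$
$M = \frac{7}{3}$ ($M = \frac{\left(4 + \frac{3}{3}\right) + 2}{3} = \frac{\left(4 + 3 \cdot \frac{1}{3}\right) + 2}{3} = \frac{\left(4 + 1\right) + 2}{3} = \frac{5 + 2}{3} = \frac{1}{3} \cdot 7 = \frac{7}{3} \approx 2.3333$)
$X = \frac{54}{23}$ ($X = 54 \cdot \frac{1}{23} = \frac{54}{23} \approx 2.3478$)
$- 6 \cdot 2 \left(M + 1\right) + X = - 6 \cdot 2 \left(\frac{7}{3} + 1\right) + \frac{54}{23} = - 6 \cdot 2 \cdot \frac{10}{3} + \frac{54}{23} = \left(-6\right) \frac{20}{3} + \frac{54}{23} = -40 + \frac{54}{23} = - \frac{866}{23}$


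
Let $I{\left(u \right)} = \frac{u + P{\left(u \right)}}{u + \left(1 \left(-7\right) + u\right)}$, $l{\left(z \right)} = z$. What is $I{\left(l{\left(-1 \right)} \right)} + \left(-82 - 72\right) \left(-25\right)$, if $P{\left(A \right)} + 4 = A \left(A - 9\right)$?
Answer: $\frac{34645}{9} \approx 3849.4$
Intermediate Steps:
$P{\left(A \right)} = -4 + A \left(-9 + A\right)$ ($P{\left(A \right)} = -4 + A \left(A - 9\right) = -4 + A \left(-9 + A\right)$)
$I{\left(u \right)} = \frac{-4 + u^{2} - 8 u}{-7 + 2 u}$ ($I{\left(u \right)} = \frac{u - \left(4 - u^{2} + 9 u\right)}{u + \left(1 \left(-7\right) + u\right)} = \frac{-4 + u^{2} - 8 u}{u + \left(-7 + u\right)} = \frac{-4 + u^{2} - 8 u}{-7 + 2 u}$)
$I{\left(l{\left(-1 \right)} \right)} + \left(-82 - 72\right) \left(-25\right) = \frac{-4 + \left(-1\right)^{2} - -8}{-7 + 2 \left(-1\right)} + \left(-82 - 72\right) \left(-25\right) = \frac{-4 + 1 + 8}{-7 - 2} - -3850 = \frac{1}{-9} \cdot 5 + 3850 = \left(- \frac{1}{9}\right) 5 + 3850 = - \frac{5}{9} + 3850 = \frac{34645}{9}$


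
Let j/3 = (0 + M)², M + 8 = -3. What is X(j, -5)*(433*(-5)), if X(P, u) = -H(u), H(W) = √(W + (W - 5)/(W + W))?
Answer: 4330*I ≈ 4330.0*I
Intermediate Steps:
M = -11 (M = -8 - 3 = -11)
j = 363 (j = 3*(0 - 11)² = 3*(-11)² = 3*121 = 363)
H(W) = √(W + (-5 + W)/(2*W)) (H(W) = √(W + (-5 + W)/((2*W))) = √(W + (-5 + W)*(1/(2*W))) = √(W + (-5 + W)/(2*W)))
X(P, u) = -√(2 - 10/u + 4*u)/2
X(j, -5)*(433*(-5)) = (-√(2 - 10/(-5) + 4*(-5))/2)*(433*(-5)) = -√(2 - 10*(-⅕) - 20)/2*(-2165) = -√(2 + 2 - 20)/2*(-2165) = -2*I*(-2165) = 4330*I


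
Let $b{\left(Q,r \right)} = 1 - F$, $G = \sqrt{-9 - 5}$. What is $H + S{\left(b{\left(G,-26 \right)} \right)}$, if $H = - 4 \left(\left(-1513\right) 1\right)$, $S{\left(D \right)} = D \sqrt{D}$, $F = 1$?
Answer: $6052$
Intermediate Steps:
$G = i \sqrt{14}$ ($G = \sqrt{-14} = i \sqrt{14} \approx 3.7417 i$)
$b{\left(Q,r \right)} = 0$ ($b{\left(Q,r \right)} = 1 - 1 = 0$)
$S{\left(D \right)} = D^{\frac{3}{2}}$
$H = 6052$ ($H = - 4 \left(-1513\right) = \left(-1\right) \left(-6052\right) = 6052$)
$H + S{\left(b{\left(G,-26 \right)} \right)} = 6052 + 0^{\frac{3}{2}} = 6052 + 0 = 6052$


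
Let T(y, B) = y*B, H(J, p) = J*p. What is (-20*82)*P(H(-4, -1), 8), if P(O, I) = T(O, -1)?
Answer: 6560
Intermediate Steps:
T(y, B) = B*y
P(O, I) = -O
(-20*82)*P(H(-4, -1), 8) = (-20*82)*(-(-4)*(-1)) = -(-1640)*4 = -1640*(-4) = 6560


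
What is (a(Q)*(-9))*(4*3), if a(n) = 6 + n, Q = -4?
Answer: -216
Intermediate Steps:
(a(Q)*(-9))*(4*3) = ((6 - 4)*(-9))*(4*3) = (2*(-9))*12 = -18*12 = -216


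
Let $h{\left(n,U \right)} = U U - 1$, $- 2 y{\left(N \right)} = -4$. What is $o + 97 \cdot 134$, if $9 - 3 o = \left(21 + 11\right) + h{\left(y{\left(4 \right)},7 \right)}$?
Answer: $\frac{38923}{3} \approx 12974.0$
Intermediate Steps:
$y{\left(N \right)} = 2$ ($y{\left(N \right)} = \left(- \frac{1}{2}\right) \left(-4\right) = 2$)
$h{\left(n,U \right)} = -1 + U^{2}$ ($h{\left(n,U \right)} = U^{2} - 1 = -1 + U^{2}$)
$o = - \frac{71}{3}$ ($o = 3 - \frac{\left(21 + 11\right) - \left(1 - 7^{2}\right)}{3} = 3 - \frac{32 + \left(-1 + 49\right)}{3} = 3 - \frac{32 + 48}{3} = 3 - \frac{80}{3} = - \frac{71}{3} \approx -23.667$)
$o + 97 \cdot 134 = - \frac{71}{3} + 97 \cdot 134 = - \frac{71}{3} + 12998 = \frac{38923}{3}$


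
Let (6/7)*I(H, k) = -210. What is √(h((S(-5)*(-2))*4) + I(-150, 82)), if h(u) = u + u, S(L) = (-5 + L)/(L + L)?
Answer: 3*I*√29 ≈ 16.155*I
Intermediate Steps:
S(L) = (-5 + L)/(2*L) (S(L) = (-5 + L)/((2*L)) = (-5 + L)*(1/(2*L)) = (-5 + L)/(2*L))
I(H, k) = -245 (I(H, k) = (7/6)*(-210) = -245)
h(u) = 2*u
√(h((S(-5)*(-2))*4) + I(-150, 82)) = √(2*((((½)*(-5 - 5)/(-5))*(-2))*4) - 245) = √(2*((((½)*(-⅕)*(-10))*(-2))*4) - 245) = √(2*((1*(-2))*4) - 245) = √(2*(-2*4) - 245) = √(2*(-8) - 245) = √(-16 - 245) = √(-261) = 3*I*√29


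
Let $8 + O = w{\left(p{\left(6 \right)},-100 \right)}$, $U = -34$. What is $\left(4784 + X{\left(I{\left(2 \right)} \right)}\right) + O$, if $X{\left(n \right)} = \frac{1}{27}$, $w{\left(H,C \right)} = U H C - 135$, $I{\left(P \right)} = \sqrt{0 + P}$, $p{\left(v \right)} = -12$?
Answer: $- \frac{976292}{27} \approx -36159.0$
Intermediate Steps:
$I{\left(P \right)} = \sqrt{P}$
$w{\left(H,C \right)} = -135 - 34 C H$ ($w{\left(H,C \right)} = - 34 H C - 135 = - 34 C H - 135 = -135 - 34 C H$)
$O = -40943$ ($O = -8 - \left(135 - -40800\right) = -8 - 40935 = -40943$)
$X{\left(n \right)} = \frac{1}{27}$
$\left(4784 + X{\left(I{\left(2 \right)} \right)}\right) + O = \left(4784 + \frac{1}{27}\right) - 40943 = \frac{129169}{27} - 40943 = - \frac{976292}{27}$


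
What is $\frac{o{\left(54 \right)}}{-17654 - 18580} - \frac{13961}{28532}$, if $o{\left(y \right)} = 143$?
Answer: $- \frac{23179225}{46992204} \approx -0.49326$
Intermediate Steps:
$\frac{o{\left(54 \right)}}{-17654 - 18580} - \frac{13961}{28532} = \frac{143}{-17654 - 18580} - \frac{13961}{28532} = \frac{143}{-36234} - \frac{13961}{28532} = 143 \left(- \frac{1}{36234}\right) - \frac{13961}{28532} = - \frac{13}{3294} - \frac{13961}{28532} = - \frac{23179225}{46992204}$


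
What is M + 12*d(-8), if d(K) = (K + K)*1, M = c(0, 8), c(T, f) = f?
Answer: -184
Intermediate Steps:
M = 8
d(K) = 2*K (d(K) = (2*K)*1 = 2*K)
M + 12*d(-8) = 8 + 12*(2*(-8)) = 8 + 12*(-16) = 8 - 192 = -184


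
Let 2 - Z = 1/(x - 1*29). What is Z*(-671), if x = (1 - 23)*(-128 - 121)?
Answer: -7311887/5449 ≈ -1341.9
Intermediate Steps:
x = 5478 (x = -22*(-249) = 5478)
Z = 10897/5449 (Z = 2 - 1/(5478 - 1*29) = 2 - 1/(5478 - 29) = 2 - 1/5449 = 10897/5449 ≈ 1.9998)
Z*(-671) = (10897/5449)*(-671) = -7311887/5449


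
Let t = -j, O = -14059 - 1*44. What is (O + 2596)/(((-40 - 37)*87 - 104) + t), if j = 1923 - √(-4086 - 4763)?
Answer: 100410082/76151925 + 11507*I*√8849/76151925 ≈ 1.3186 + 0.014214*I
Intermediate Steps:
O = -14103 (O = -14059 - 44 = -14103)
j = 1923 - I*√8849 (j = 1923 - √(-8849) = 1923 - I*√8849 ≈ 1923.0 - 94.069*I)
t = -1923 + I*√8849 (t = -(1923 - I*√8849) = -1923 + I*√8849 ≈ -1923.0 + 94.069*I)
(O + 2596)/(((-40 - 37)*87 - 104) + t) = (-14103 + 2596)/(((-40 - 37)*87 - 104) + (-1923 + I*√8849)) = -11507/((-77*87 - 104) + (-1923 + I*√8849)) = -11507/((-6699 - 104) + (-1923 + I*√8849)) = -11507/(-6803 + (-1923 + I*√8849)) = -11507/(-8726 + I*√8849)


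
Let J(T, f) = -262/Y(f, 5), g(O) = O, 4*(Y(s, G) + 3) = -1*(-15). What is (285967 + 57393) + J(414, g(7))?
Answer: 1029032/3 ≈ 3.4301e+5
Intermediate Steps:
Y(s, G) = ¾ (Y(s, G) = -3 + (-1*(-15))/4 = -3 + (¼)*15 = -3 + 15/4 = ¾)
J(T, f) = -1048/3 (J(T, f) = -262/¾ = -262*4/3 = -1048/3)
(285967 + 57393) + J(414, g(7)) = (285967 + 57393) - 1048/3 = 343360 - 1048/3 = 1029032/3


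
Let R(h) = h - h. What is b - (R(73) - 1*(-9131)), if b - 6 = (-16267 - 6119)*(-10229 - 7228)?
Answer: 390783277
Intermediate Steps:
R(h) = 0
b = 390792408 (b = 6 + (-16267 - 6119)*(-10229 - 7228) = 6 - 22386*(-17457) = 6 + 390792402 = 390792408)
b - (R(73) - 1*(-9131)) = 390792408 - (0 - 1*(-9131)) = 390792408 - (0 + 9131) = 390792408 - 1*9131 = 390792408 - 9131 = 390783277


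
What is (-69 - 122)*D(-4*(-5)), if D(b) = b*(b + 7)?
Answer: -103140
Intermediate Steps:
D(b) = b*(7 + b)
(-69 - 122)*D(-4*(-5)) = (-69 - 122)*((-4*(-5))*(7 - 4*(-5))) = -3820*(7 + 20) = -3820*27 = -191*540 = -103140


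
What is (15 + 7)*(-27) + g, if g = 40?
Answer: -554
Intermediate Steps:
(15 + 7)*(-27) + g = (15 + 7)*(-27) + 40 = 22*(-27) + 40 = -594 + 40 = -554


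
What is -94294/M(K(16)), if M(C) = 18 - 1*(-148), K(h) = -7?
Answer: -47147/83 ≈ -568.04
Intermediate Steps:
M(C) = 166 (M(C) = 18 + 148 = 166)
-94294/M(K(16)) = -94294/166 = -94294*1/166 = -47147/83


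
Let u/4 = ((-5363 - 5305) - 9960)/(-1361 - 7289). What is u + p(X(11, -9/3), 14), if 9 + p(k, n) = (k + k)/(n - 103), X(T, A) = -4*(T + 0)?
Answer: 588059/384925 ≈ 1.5277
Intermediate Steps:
X(T, A) = -4*T
u = 41256/4325 (u = 4*(((-5363 - 5305) - 9960)/(-1361 - 7289)) = 4*((-10668 - 9960)/(-8650)) = 4*(-20628*(-1/8650)) = 4*(10314/4325) = 41256/4325 ≈ 9.5390)
p(k, n) = -9 + 2*k/(-103 + n) (p(k, n) = -9 + (k + k)/(n - 103) = -9 + (2*k)/(-103 + n) = -9 + 2*k/(-103 + n))
u + p(X(11, -9/3), 14) = 41256/4325 + (927 - 9*14 + 2*(-4*11))/(-103 + 14) = 41256/4325 + (927 - 126 + 2*(-44))/(-89) = 41256/4325 - (927 - 126 - 88)/89 = 41256/4325 - 1/89*713 = 41256/4325 - 713/89 = 588059/384925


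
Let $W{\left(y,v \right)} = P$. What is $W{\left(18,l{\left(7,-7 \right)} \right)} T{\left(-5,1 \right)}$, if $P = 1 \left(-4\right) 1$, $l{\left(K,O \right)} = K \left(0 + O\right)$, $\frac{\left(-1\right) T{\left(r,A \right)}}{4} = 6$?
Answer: $96$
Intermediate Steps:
$T{\left(r,A \right)} = -24$ ($T{\left(r,A \right)} = \left(-4\right) 6 = -24$)
$l{\left(K,O \right)} = K O$
$P = -4$ ($P = \left(-4\right) 1 = -4$)
$W{\left(y,v \right)} = -4$
$W{\left(18,l{\left(7,-7 \right)} \right)} T{\left(-5,1 \right)} = \left(-4\right) \left(-24\right) = 96$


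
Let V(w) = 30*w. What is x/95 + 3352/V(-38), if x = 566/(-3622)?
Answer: -1518467/516135 ≈ -2.9420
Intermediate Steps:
x = -283/1811 (x = 566*(-1/3622) = -283/1811 ≈ -0.15627)
x/95 + 3352/V(-38) = -283/1811/95 + 3352/((30*(-38))) = -283/1811*1/95 + 3352/(-1140) = -283/172045 + 3352*(-1/1140) = -283/172045 - 838/285 = -1518467/516135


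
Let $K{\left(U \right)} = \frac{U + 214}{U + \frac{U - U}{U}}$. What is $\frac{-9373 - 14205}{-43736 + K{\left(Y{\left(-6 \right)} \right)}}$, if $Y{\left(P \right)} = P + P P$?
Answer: $\frac{176835}{327959} \approx 0.5392$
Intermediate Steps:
$Y{\left(P \right)} = P + P^{2}$
$K{\left(U \right)} = \frac{214 + U}{U}$ ($K{\left(U \right)} = \frac{214 + U}{U + \frac{0}{U}} = \frac{214 + U}{U + 0} = \frac{214 + U}{U}$)
$\frac{-9373 - 14205}{-43736 + K{\left(Y{\left(-6 \right)} \right)}} = \frac{-9373 - 14205}{-43736 + \frac{214 - 6 \left(1 - 6\right)}{\left(-6\right) \left(1 - 6\right)}} = - \frac{23578}{-43736 + \frac{214 - -30}{\left(-6\right) \left(-5\right)}} = - \frac{23578}{-43736 + \frac{214 + 30}{30}} = - \frac{23578}{-43736 + \frac{1}{30} \cdot 244} = - \frac{23578}{-43736 + \frac{122}{15}} = - \frac{23578}{- \frac{655918}{15}} = \left(-23578\right) \left(- \frac{15}{655918}\right) = \frac{176835}{327959}$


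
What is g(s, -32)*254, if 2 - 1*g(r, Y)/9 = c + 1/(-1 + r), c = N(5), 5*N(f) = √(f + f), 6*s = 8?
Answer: -2286 - 2286*√10/5 ≈ -3731.8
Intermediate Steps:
s = 4/3 (s = (⅙)*8 = 4/3 ≈ 1.3333)
N(f) = √2*√f/5 (N(f) = √(f + f)/5 = √(2*f)/5 = (√2*√f)/5 = √2*√f/5)
c = √10/5 (c = √2*√5/5 = √10/5 ≈ 0.63246)
g(r, Y) = 18 - 9/(-1 + r) - 9*√10/5 (g(r, Y) = 18 - 9*(√10/5 + 1/(-1 + r)) = 18 - 9*(1/(-1 + r) + √10/5) = 18 + (-9/(-1 + r) - 9*√10/5) = 18 - 9/(-1 + r) - 9*√10/5)
g(s, -32)*254 = (9*(-15 + √10 + 10*(4/3) - 1*4/3*√10)/(5*(-1 + 4/3)))*254 = (9*(-15 + √10 + 40/3 - 4*√10/3)/(5*(⅓)))*254 = ((9/5)*3*(-5/3 - √10/3))*254 = (-9 - 9*√10/5)*254 = -2286 - 2286*√10/5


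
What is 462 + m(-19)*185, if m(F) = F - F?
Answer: 462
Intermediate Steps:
m(F) = 0
462 + m(-19)*185 = 462 + 0*185 = 462 + 0 = 462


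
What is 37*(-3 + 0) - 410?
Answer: -521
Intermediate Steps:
37*(-3 + 0) - 410 = 37*(-3) - 410 = -111 - 410 = -521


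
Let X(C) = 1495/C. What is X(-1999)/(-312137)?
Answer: 1495/623961863 ≈ 2.3960e-6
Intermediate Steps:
X(-1999)/(-312137) = (1495/(-1999))/(-312137) = (1495*(-1/1999))*(-1/312137) = -1495/1999*(-1/312137) = 1495/623961863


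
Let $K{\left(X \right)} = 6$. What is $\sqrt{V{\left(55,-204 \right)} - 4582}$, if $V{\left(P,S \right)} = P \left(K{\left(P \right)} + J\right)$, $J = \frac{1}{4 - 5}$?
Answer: $i \sqrt{4307} \approx 65.628 i$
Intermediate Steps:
$J = -1$ ($J = \frac{1}{-1} = -1$)
$V{\left(P,S \right)} = 5 P$ ($V{\left(P,S \right)} = P \left(6 - 1\right) = P 5 = 5 P$)
$\sqrt{V{\left(55,-204 \right)} - 4582} = \sqrt{5 \cdot 55 - 4582} = \sqrt{275 - 4582} = \sqrt{-4307} = i \sqrt{4307}$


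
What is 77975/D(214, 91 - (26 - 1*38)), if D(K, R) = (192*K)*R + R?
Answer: 77975/4232167 ≈ 0.018424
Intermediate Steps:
D(K, R) = R + 192*K*R (D(K, R) = 192*K*R + R = R + 192*K*R)
77975/D(214, 91 - (26 - 1*38)) = 77975/(((91 - (26 - 1*38))*(1 + 192*214))) = 77975/(((91 - (26 - 38))*(1 + 41088))) = 77975/(((91 - 1*(-12))*41089)) = 77975/(((91 + 12)*41089)) = 77975/((103*41089)) = 77975/4232167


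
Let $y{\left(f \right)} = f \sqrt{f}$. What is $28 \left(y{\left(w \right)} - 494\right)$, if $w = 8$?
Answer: $-13832 + 448 \sqrt{2} \approx -13198.0$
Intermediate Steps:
$y{\left(f \right)} = f^{\frac{3}{2}}$
$28 \left(y{\left(w \right)} - 494\right) = 28 \left(8^{\frac{3}{2}} - 494\right) = 28 \left(16 \sqrt{2} - 494\right) = 28 \left(-494 + 16 \sqrt{2}\right) = -13832 + 448 \sqrt{2}$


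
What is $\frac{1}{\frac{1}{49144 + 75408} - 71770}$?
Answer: $- \frac{124552}{8939097039} \approx -1.3933 \cdot 10^{-5}$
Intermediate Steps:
$\frac{1}{\frac{1}{49144 + 75408} - 71770} = \frac{1}{\frac{1}{124552} - 71770} = \frac{1}{- \frac{8939097039}{124552}} = - \frac{124552}{8939097039}$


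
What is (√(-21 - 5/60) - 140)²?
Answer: (840 - I*√759)²/36 ≈ 19579.0 - 1285.7*I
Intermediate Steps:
(√(-21 - 5/60) - 140)² = (√(-21 - 5*1/60) - 140)² = (√(-21 - 1/12) - 140)² = (√(-253/12) - 140)² = (I*√759/6 - 140)² = (-140 + I*√759/6)²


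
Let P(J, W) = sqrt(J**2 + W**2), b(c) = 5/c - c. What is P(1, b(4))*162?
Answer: 81*sqrt(137)/2 ≈ 474.04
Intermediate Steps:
b(c) = -c + 5/c
P(1, b(4))*162 = sqrt(1**2 + (-1*4 + 5/4)**2)*162 = sqrt(1 + (-4 + 5*(1/4))**2)*162 = sqrt(1 + (-4 + 5/4)**2)*162 = sqrt(1 + (-11/4)**2)*162 = sqrt(1 + 121/16)*162 = sqrt(137/16)*162 = (sqrt(137)/4)*162 = 81*sqrt(137)/2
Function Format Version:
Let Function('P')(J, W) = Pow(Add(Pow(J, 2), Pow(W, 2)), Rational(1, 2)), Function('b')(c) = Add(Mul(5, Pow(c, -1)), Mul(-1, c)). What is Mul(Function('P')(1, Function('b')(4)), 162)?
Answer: Mul(Rational(81, 2), Pow(137, Rational(1, 2))) ≈ 474.04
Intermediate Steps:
Function('b')(c) = Add(Mul(-1, c), Mul(5, Pow(c, -1)))
Mul(Function('P')(1, Function('b')(4)), 162) = Mul(Pow(Add(Pow(1, 2), Pow(Add(Mul(-1, 4), Mul(5, Pow(4, -1))), 2)), Rational(1, 2)), 162) = Mul(Pow(Add(1, Pow(Add(-4, Mul(5, Rational(1, 4))), 2)), Rational(1, 2)), 162) = Mul(Pow(Add(1, Pow(Add(-4, Rational(5, 4)), 2)), Rational(1, 2)), 162) = Mul(Pow(Add(1, Pow(Rational(-11, 4), 2)), Rational(1, 2)), 162) = Mul(Pow(Add(1, Rational(121, 16)), Rational(1, 2)), 162) = Mul(Pow(Rational(137, 16), Rational(1, 2)), 162) = Mul(Mul(Rational(1, 4), Pow(137, Rational(1, 2))), 162) = Mul(Rational(81, 2), Pow(137, Rational(1, 2)))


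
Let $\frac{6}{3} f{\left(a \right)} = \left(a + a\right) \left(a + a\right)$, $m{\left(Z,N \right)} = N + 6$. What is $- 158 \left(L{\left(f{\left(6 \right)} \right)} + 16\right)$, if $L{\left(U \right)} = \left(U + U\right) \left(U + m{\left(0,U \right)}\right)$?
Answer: $-3415328$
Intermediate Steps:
$m{\left(Z,N \right)} = 6 + N$
$f{\left(a \right)} = 2 a^{2}$ ($f{\left(a \right)} = \frac{\left(a + a\right) \left(a + a\right)}{2} = \frac{2 a 2 a}{2} = \frac{4 a^{2}}{2} = 2 a^{2}$)
$L{\left(U \right)} = 2 U \left(6 + 2 U\right)$ ($L{\left(U \right)} = \left(U + U\right) \left(U + \left(6 + U\right)\right) = 2 U \left(6 + 2 U\right)$)
$- 158 \left(L{\left(f{\left(6 \right)} \right)} + 16\right) = - 158 \left(4 \cdot 2 \cdot 6^{2} \left(3 + 2 \cdot 6^{2}\right) + 16\right) = - 158 \left(4 \cdot 2 \cdot 36 \left(3 + 2 \cdot 36\right) + 16\right) = - 158 \left(4 \cdot 72 \left(3 + 72\right) + 16\right) = - 158 \left(4 \cdot 72 \cdot 75 + 16\right) = - 158 \left(21600 + 16\right) = \left(-158\right) 21616 = -3415328$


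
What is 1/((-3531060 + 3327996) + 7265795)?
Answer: 1/7062731 ≈ 1.4159e-7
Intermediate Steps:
1/((-3531060 + 3327996) + 7265795) = 1/(-203064 + 7265795) = 1/7062731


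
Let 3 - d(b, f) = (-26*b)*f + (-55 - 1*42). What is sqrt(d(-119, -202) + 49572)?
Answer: 2*sqrt(168665) ≈ 821.38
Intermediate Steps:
d(b, f) = 100 + 26*b*f (d(b, f) = 3 - ((-26*b)*f + (-55 - 1*42)) = 3 - (-26*b*f + (-55 - 42)) = 3 - (-26*b*f - 97) = 3 - (-97 - 26*b*f) = 3 + (97 + 26*b*f) = 100 + 26*b*f)
sqrt(d(-119, -202) + 49572) = sqrt((100 + 26*(-119)*(-202)) + 49572) = sqrt((100 + 624988) + 49572) = sqrt(625088 + 49572) = sqrt(674660) = 2*sqrt(168665)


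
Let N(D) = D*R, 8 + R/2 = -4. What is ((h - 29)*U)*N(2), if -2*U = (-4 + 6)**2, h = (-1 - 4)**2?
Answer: -384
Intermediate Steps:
R = -24 (R = -16 + 2*(-4) = -16 - 8 = -24)
N(D) = -24*D (N(D) = D*(-24) = -24*D)
h = 25 (h = (-5)**2 = 25)
U = -2 (U = -(-4 + 6)**2/2 = -1/2*2**2 = -1/2*4 = -2)
((h - 29)*U)*N(2) = ((25 - 29)*(-2))*(-24*2) = -4*(-2)*(-48) = 8*(-48) = -384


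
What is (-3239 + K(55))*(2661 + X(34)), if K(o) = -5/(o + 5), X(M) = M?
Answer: -104751955/12 ≈ -8.7293e+6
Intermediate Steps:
K(o) = -5/(5 + o)
(-3239 + K(55))*(2661 + X(34)) = (-3239 - 5/(5 + 55))*(2661 + 34) = (-3239 - 5/60)*2695 = (-3239 - 5*1/60)*2695 = (-3239 - 1/12)*2695 = -38869/12*2695 = -104751955/12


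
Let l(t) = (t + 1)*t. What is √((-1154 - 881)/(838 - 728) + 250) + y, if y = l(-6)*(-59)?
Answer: -1770 + √926/2 ≈ -1754.8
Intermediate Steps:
l(t) = t*(1 + t) (l(t) = (1 + t)*t = t*(1 + t))
y = -1770 (y = -6*(1 - 6)*(-59) = -6*(-5)*(-59) = 30*(-59) = -1770)
√((-1154 - 881)/(838 - 728) + 250) + y = √((-1154 - 881)/(838 - 728) + 250) - 1770 = √(-2035/110 + 250) - 1770 = √(-2035*1/110 + 250) - 1770 = √(-37/2 + 250) - 1770 = √(463/2) - 1770 = √926/2 - 1770 = -1770 + √926/2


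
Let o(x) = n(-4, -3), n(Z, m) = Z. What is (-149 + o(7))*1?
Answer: -153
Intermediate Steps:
o(x) = -4
(-149 + o(7))*1 = (-149 - 4)*1 = -153*1 = -153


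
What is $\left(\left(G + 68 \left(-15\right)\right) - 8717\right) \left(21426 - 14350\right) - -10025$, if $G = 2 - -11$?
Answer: $-68796999$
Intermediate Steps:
$G = 13$ ($G = 2 + 11 = 13$)
$\left(\left(G + 68 \left(-15\right)\right) - 8717\right) \left(21426 - 14350\right) - -10025 = \left(\left(13 + 68 \left(-15\right)\right) - 8717\right) \left(21426 - 14350\right) - -10025 = \left(\left(13 - 1020\right) - 8717\right) 7076 + 10025 = \left(-1007 - 8717\right) 7076 + 10025 = \left(-9724\right) 7076 + 10025 = -68807024 + 10025 = -68796999$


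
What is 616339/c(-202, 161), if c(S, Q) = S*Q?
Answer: -616339/32522 ≈ -18.951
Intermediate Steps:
c(S, Q) = Q*S
616339/c(-202, 161) = 616339/((161*(-202))) = 616339/(-32522) = 616339*(-1/32522) = -616339/32522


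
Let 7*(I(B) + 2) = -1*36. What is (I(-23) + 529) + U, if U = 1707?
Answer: 15602/7 ≈ 2228.9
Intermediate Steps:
I(B) = -50/7 (I(B) = -2 + (-1*36)/7 = -2 + (⅐)*(-36) = -2 - 36/7 = -50/7)
(I(-23) + 529) + U = (-50/7 + 529) + 1707 = 3653/7 + 1707 = 15602/7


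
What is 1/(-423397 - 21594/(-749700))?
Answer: -124950/52903451551 ≈ -2.3618e-6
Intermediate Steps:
1/(-423397 - 21594/(-749700)) = 1/(-423397 - 21594*(-1/749700)) = 1/(-423397 + 3599/124950) = 1/(-52903451551/124950) = -124950/52903451551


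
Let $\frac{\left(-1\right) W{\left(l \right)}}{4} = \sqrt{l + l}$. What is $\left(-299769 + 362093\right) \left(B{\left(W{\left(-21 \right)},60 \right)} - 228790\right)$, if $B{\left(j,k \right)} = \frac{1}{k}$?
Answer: $- \frac{213886603819}{15} \approx -1.4259 \cdot 10^{10}$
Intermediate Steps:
$W{\left(l \right)} = - 4 \sqrt{2} \sqrt{l}$ ($W{\left(l \right)} = - 4 \sqrt{l + l} = - 4 \sqrt{2 l} = - 4 \sqrt{2} \sqrt{l}$)
$\left(-299769 + 362093\right) \left(B{\left(W{\left(-21 \right)},60 \right)} - 228790\right) = \left(-299769 + 362093\right) \left(\frac{1}{60} - 228790\right) = 62324 \left(\frac{1}{60} - 228790\right) = 62324 \left(- \frac{13727399}{60}\right) = - \frac{213886603819}{15}$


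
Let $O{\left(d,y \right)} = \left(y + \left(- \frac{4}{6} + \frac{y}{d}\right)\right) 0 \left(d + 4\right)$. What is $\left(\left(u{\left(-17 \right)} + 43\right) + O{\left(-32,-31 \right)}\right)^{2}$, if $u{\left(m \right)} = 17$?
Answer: $3600$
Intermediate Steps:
$O{\left(d,y \right)} = 0$ ($O{\left(d,y \right)} = \left(y + \left(\left(-4\right) \frac{1}{6} + \frac{y}{d}\right)\right) 0 \left(4 + d\right) = \left(y - \left(\frac{2}{3} - \frac{y}{d}\right)\right) 0 = \left(- \frac{2}{3} + y + \frac{y}{d}\right) 0 = 0$)
$\left(\left(u{\left(-17 \right)} + 43\right) + O{\left(-32,-31 \right)}\right)^{2} = \left(\left(17 + 43\right) + 0\right)^{2} = \left(60 + 0\right)^{2} = 60^{2} = 3600$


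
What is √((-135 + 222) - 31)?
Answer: 2*√14 ≈ 7.4833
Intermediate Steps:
√((-135 + 222) - 31) = √(87 - 31) = √56 = 2*√14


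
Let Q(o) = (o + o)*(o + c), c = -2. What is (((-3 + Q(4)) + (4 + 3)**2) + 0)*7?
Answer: 434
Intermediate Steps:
Q(o) = 2*o*(-2 + o) (Q(o) = (o + o)*(o - 2) = (2*o)*(-2 + o) = 2*o*(-2 + o))
(((-3 + Q(4)) + (4 + 3)**2) + 0)*7 = (((-3 + 2*4*(-2 + 4)) + (4 + 3)**2) + 0)*7 = (((-3 + 2*4*2) + 7**2) + 0)*7 = (((-3 + 16) + 49) + 0)*7 = ((13 + 49) + 0)*7 = (62 + 0)*7 = 62*7 = 434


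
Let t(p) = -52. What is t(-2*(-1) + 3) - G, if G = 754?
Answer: -806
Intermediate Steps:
t(-2*(-1) + 3) - G = -52 - 1*754 = -52 - 754 = -806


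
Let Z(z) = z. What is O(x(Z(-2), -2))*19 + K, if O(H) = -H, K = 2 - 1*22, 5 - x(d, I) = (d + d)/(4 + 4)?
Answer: -249/2 ≈ -124.50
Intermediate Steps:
x(d, I) = 5 - d/4 (x(d, I) = 5 - (d + d)/(4 + 4) = 5 - 2*d/8 = 5 - d/4)
K = -20 (K = 2 - 22 = -20)
O(x(Z(-2), -2))*19 + K = -(5 - 1/4*(-2))*19 - 20 = -(5 + 1/2)*19 - 20 = -1*11/2*19 - 20 = -11/2*19 - 20 = -209/2 - 20 = -249/2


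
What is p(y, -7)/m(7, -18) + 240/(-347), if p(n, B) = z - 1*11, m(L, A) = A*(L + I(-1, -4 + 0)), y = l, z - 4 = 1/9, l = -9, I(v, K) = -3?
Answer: -67003/112428 ≈ -0.59596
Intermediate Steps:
z = 37/9 (z = 4 + 1/9 = 4 + ⅑ = 37/9 ≈ 4.1111)
y = -9
m(L, A) = A*(-3 + L) (m(L, A) = A*(L - 3) = A*(-3 + L))
p(n, B) = -62/9 (p(n, B) = 37/9 - 1*11 = 37/9 - 11 = -62/9)
p(y, -7)/m(7, -18) + 240/(-347) = -62*(-1/(18*(-3 + 7)))/9 + 240/(-347) = -62/(9*((-18*4))) + 240*(-1/347) = -62/9/(-72) - 240/347 = -62/9*(-1/72) - 240/347 = 31/324 - 240/347 = -67003/112428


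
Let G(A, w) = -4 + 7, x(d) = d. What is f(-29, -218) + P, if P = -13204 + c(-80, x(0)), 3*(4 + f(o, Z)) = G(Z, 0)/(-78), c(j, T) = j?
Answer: -1036465/78 ≈ -13288.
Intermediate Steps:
G(A, w) = 3
f(o, Z) = -313/78 (f(o, Z) = -4 + (3/(-78))/3 = -4 + (3*(-1/78))/3 = -4 + (1/3)*(-1/26) = -4 - 1/78 = -313/78)
P = -13284 (P = -13204 - 80 = -13284)
f(-29, -218) + P = -313/78 - 13284 = -1036465/78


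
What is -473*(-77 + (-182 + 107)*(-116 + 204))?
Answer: 3158221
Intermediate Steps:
-473*(-77 + (-182 + 107)*(-116 + 204)) = -473*(-77 - 75*88) = -473*(-77 - 6600) = -473*(-6677) = 3158221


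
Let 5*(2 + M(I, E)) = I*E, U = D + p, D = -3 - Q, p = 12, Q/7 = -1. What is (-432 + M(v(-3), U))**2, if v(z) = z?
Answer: 4919524/25 ≈ 1.9678e+5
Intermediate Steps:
Q = -7 (Q = 7*(-1) = -7)
D = 4 (D = -3 - 1*(-7) = -3 + 7 = 4)
U = 16 (U = 4 + 12 = 16)
M(I, E) = -2 + E*I/5 (M(I, E) = -2 + (I*E)/5 = -2 + (E*I)/5 = -2 + E*I/5)
(-432 + M(v(-3), U))**2 = (-432 + (-2 + (1/5)*16*(-3)))**2 = (-432 + (-2 - 48/5))**2 = (-432 - 58/5)**2 = (-2218/5)**2 = 4919524/25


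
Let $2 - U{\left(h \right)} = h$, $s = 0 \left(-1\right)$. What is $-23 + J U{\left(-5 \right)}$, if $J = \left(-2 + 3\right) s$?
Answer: $-23$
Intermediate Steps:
$s = 0$
$U{\left(h \right)} = 2 - h$
$J = 0$ ($J = \left(-2 + 3\right) 0 = 1 \cdot 0 = 0$)
$-23 + J U{\left(-5 \right)} = -23 + 0 \left(2 - -5\right) = -23 + 0 \left(2 + 5\right) = -23 + 0 \cdot 7 = -23 + 0 = -23$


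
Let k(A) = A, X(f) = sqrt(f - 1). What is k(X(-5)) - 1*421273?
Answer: -421273 + I*sqrt(6) ≈ -4.2127e+5 + 2.4495*I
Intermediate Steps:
X(f) = sqrt(-1 + f)
k(X(-5)) - 1*421273 = sqrt(-1 - 5) - 1*421273 = sqrt(-6) - 421273 = I*sqrt(6) - 421273 = -421273 + I*sqrt(6)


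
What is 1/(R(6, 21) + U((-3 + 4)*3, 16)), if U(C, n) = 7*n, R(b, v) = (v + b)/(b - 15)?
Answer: 1/109 ≈ 0.0091743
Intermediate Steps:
R(b, v) = (b + v)/(-15 + b)
1/(R(6, 21) + U((-3 + 4)*3, 16)) = 1/((6 + 21)/(-15 + 6) + 7*16) = 1/(27/(-9) + 112) = 1/(-⅑*27 + 112) = 1/(-3 + 112) = 1/109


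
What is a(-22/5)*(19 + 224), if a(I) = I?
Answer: -5346/5 ≈ -1069.2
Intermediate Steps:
a(-22/5)*(19 + 224) = (-22/5)*(19 + 224) = -22*⅕*243 = -22/5*243 = -5346/5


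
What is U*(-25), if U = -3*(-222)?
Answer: -16650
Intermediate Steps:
U = 666
U*(-25) = 666*(-25) = -16650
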